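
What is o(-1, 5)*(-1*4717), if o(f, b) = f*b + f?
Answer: 28302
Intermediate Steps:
o(f, b) = f + b*f (o(f, b) = b*f + f = f + b*f)
o(-1, 5)*(-1*4717) = (-(1 + 5))*(-1*4717) = -1*6*(-4717) = -6*(-4717) = 28302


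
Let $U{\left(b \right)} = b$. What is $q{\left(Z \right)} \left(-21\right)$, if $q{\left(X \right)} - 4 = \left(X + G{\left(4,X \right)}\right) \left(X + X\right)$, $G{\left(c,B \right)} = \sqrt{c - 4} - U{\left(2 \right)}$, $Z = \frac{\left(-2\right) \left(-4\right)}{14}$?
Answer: $- \frac{348}{7} \approx -49.714$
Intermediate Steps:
$Z = \frac{4}{7}$ ($Z = 8 \cdot \frac{1}{14} = \frac{4}{7} \approx 0.57143$)
$G{\left(c,B \right)} = -2 + \sqrt{-4 + c}$ ($G{\left(c,B \right)} = \sqrt{c - 4} - 2 = \sqrt{-4 + c} - 2 = -2 + \sqrt{-4 + c}$)
$q{\left(X \right)} = 4 + 2 X \left(-2 + X\right)$ ($q{\left(X \right)} = 4 + \left(X - \left(2 - \sqrt{-4 + 4}\right)\right) \left(X + X\right) = 4 + \left(X - \left(2 - \sqrt{0}\right)\right) 2 X = 4 + \left(X + \left(-2 + 0\right)\right) 2 X = 4 + \left(X - 2\right) 2 X = 4 + \left(-2 + X\right) 2 X = 4 + 2 X \left(-2 + X\right)$)
$q{\left(Z \right)} \left(-21\right) = \left(4 - \frac{16}{7} + 2 \left(\frac{4}{7}\right)^{2}\right) \left(-21\right) = \left(4 - \frac{16}{7} + 2 \cdot \frac{16}{49}\right) \left(-21\right) = \left(4 - \frac{16}{7} + \frac{32}{49}\right) \left(-21\right) = \frac{116}{49} \left(-21\right) = - \frac{348}{7}$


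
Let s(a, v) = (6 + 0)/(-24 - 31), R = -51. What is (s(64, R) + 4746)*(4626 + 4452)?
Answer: 2369575872/55 ≈ 4.3083e+7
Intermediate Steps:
s(a, v) = -6/55 (s(a, v) = 6/(-55) = 6*(-1/55) = -6/55)
(s(64, R) + 4746)*(4626 + 4452) = (-6/55 + 4746)*(4626 + 4452) = (261024/55)*9078 = 2369575872/55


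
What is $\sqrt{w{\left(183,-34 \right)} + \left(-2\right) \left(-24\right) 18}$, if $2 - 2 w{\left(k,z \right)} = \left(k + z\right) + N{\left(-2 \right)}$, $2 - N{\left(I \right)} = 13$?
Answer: $2 \sqrt{199} \approx 28.213$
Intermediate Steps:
$N{\left(I \right)} = -11$ ($N{\left(I \right)} = 2 - 13 = -11$)
$w{\left(k,z \right)} = \frac{13}{2} - \frac{k}{2} - \frac{z}{2}$ ($w{\left(k,z \right)} = 1 - \frac{\left(k + z\right) - 11}{2} = 1 - \frac{-11 + k + z}{2} = 1 - \left(- \frac{11}{2} + \frac{k}{2} + \frac{z}{2}\right) = \frac{13}{2} - \frac{k}{2} - \frac{z}{2}$)
$\sqrt{w{\left(183,-34 \right)} + \left(-2\right) \left(-24\right) 18} = \sqrt{\left(\frac{13}{2} - \frac{183}{2} - -17\right) + \left(-2\right) \left(-24\right) 18} = \sqrt{\left(\frac{13}{2} - \frac{183}{2} + 17\right) + 48 \cdot 18} = \sqrt{-68 + 864} = \sqrt{796} = 2 \sqrt{199}$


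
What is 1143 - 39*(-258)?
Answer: 11205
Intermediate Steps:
1143 - 39*(-258) = 1143 - 1*(-10062) = 1143 + 10062 = 11205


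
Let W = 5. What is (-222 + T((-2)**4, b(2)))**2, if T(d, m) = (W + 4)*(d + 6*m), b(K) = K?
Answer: 900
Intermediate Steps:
T(d, m) = 9*d + 54*m (T(d, m) = (5 + 4)*(d + 6*m) = 9*(d + 6*m) = 9*d + 54*m)
(-222 + T((-2)**4, b(2)))**2 = (-222 + (9*(-2)**4 + 54*2))**2 = (-222 + (9*16 + 108))**2 = (-222 + (144 + 108))**2 = (-222 + 252)**2 = 30**2 = 900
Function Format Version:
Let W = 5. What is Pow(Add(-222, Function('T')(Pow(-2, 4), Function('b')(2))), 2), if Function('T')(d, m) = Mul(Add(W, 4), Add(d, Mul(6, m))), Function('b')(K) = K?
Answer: 900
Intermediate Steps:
Function('T')(d, m) = Add(Mul(9, d), Mul(54, m)) (Function('T')(d, m) = Mul(Add(5, 4), Add(d, Mul(6, m))) = Mul(9, Add(d, Mul(6, m))) = Add(Mul(9, d), Mul(54, m)))
Pow(Add(-222, Function('T')(Pow(-2, 4), Function('b')(2))), 2) = Pow(Add(-222, Add(Mul(9, Pow(-2, 4)), Mul(54, 2))), 2) = Pow(Add(-222, Add(Mul(9, 16), 108)), 2) = Pow(Add(-222, Add(144, 108)), 2) = Pow(Add(-222, 252), 2) = Pow(30, 2) = 900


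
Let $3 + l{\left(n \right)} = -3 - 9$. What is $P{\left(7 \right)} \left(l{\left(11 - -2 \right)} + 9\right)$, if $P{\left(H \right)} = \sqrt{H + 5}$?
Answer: $- 12 \sqrt{3} \approx -20.785$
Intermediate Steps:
$P{\left(H \right)} = \sqrt{5 + H}$
$l{\left(n \right)} = -15$ ($l{\left(n \right)} = -3 - 12 = -15$)
$P{\left(7 \right)} \left(l{\left(11 - -2 \right)} + 9\right) = \sqrt{5 + 7} \left(-15 + 9\right) = \sqrt{12} \left(-6\right) = 2 \sqrt{3} \left(-6\right) = - 12 \sqrt{3}$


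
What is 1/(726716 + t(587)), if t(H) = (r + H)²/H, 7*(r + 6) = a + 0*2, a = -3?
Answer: 28763/20919048404 ≈ 1.3750e-6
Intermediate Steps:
r = -45/7 (r = -6 + (-3 + 0*2)/7 = -6 + (-3 + 0)/7 = -6 + (⅐)*(-3) = -6 - 3/7 = -45/7 ≈ -6.4286)
t(H) = (-45/7 + H)²/H
1/(726716 + t(587)) = 1/(726716 + (1/49)*(-45 + 7*587)²/587) = 1/(726716 + (1/49)*(1/587)*(-45 + 4109)²) = 1/(726716 + (1/49)*(1/587)*4064²) = 1/(726716 + (1/49)*(1/587)*16516096) = 1/(726716 + 16516096/28763) = 1/(20919048404/28763) = 28763/20919048404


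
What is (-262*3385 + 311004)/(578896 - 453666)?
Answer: -287933/62615 ≈ -4.5985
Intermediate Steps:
(-262*3385 + 311004)/(578896 - 453666) = (-886870 + 311004)/125230 = -575866*1/125230 = -287933/62615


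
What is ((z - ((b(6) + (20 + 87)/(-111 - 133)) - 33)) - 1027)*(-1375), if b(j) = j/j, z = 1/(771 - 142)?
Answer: 209881475375/153476 ≈ 1.3675e+6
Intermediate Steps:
z = 1/629 ≈ 0.0015898
b(j) = 1
((z - ((b(6) + (20 + 87)/(-111 - 133)) - 33)) - 1027)*(-1375) = ((1/629 - ((1 + (20 + 87)/(-111 - 133)) - 33)) - 1027)*(-1375) = ((1/629 - ((1 + 107/(-244)) - 33)) - 1027)*(-1375) = ((1/629 - ((1 + 107*(-1/244)) - 33)) - 1027)*(-1375) = ((1/629 - ((1 - 107/244) - 33)) - 1027)*(-1375) = ((1/629 - (137/244 - 33)) - 1027)*(-1375) = ((1/629 - 1*(-7915/244)) - 1027)*(-1375) = ((1/629 + 7915/244) - 1027)*(-1375) = (4978779/153476 - 1027)*(-1375) = -152641073/153476*(-1375) = 209881475375/153476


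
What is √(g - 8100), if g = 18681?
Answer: √10581 ≈ 102.86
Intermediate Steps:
√(g - 8100) = √(18681 - 8100) = √10581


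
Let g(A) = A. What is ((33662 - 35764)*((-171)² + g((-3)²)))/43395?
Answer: -4098900/2893 ≈ -1416.8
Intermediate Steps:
((33662 - 35764)*((-171)² + g((-3)²)))/43395 = ((33662 - 35764)*((-171)² + (-3)²))/43395 = -2102*(29241 + 9)*(1/43395) = -2102*29250*(1/43395) = -61483500*1/43395 = -4098900/2893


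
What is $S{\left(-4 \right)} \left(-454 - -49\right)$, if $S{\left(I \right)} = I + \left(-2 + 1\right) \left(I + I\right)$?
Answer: $-1620$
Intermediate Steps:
$S{\left(I \right)} = - I$ ($S{\left(I \right)} = I - 2 I = - I$)
$S{\left(-4 \right)} \left(-454 - -49\right) = \left(-1\right) \left(-4\right) \left(-454 - -49\right) = 4 \left(-454 + 49\right) = 4 \left(-405\right) = -1620$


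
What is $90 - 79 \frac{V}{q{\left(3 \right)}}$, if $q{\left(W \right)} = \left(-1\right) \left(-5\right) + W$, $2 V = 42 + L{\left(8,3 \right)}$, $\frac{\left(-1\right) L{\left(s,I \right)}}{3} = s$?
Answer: $\frac{9}{8} \approx 1.125$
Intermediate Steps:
$L{\left(s,I \right)} = - 3 s$
$V = 9$ ($V = \frac{42 - 24}{2} = \frac{1}{2} \cdot 18 = 9$)
$q{\left(W \right)} = 5 + W$
$90 - 79 \frac{V}{q{\left(3 \right)}} = 90 - 79 \frac{9}{5 + 3} = 90 - 79 \cdot \frac{9}{8} = 90 - 79 \cdot 9 \cdot \frac{1}{8} = 90 - \frac{711}{8} = \frac{9}{8}$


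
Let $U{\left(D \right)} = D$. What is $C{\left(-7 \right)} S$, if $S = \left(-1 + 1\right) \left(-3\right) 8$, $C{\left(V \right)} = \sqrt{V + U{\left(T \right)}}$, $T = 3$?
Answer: $0$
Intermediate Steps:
$C{\left(V \right)} = \sqrt{3 + V}$ ($C{\left(V \right)} = \sqrt{V + 3} = \sqrt{3 + V}$)
$S = 0$ ($S = 0 \left(-3\right) 8 = 0 \cdot 8 = 0$)
$C{\left(-7 \right)} S = \sqrt{3 - 7} \cdot 0 = \sqrt{-4} \cdot 0 = 2 i 0 = 0$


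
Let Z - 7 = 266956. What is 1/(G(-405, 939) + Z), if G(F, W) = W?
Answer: 1/267902 ≈ 3.7327e-6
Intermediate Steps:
Z = 266963 (Z = 7 + 266956 = 266963)
1/(G(-405, 939) + Z) = 1/(939 + 266963) = 1/267902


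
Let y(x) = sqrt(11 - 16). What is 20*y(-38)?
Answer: 20*I*sqrt(5) ≈ 44.721*I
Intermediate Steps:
y(x) = I*sqrt(5) (y(x) = sqrt(-5) = I*sqrt(5))
20*y(-38) = 20*(I*sqrt(5)) = 20*I*sqrt(5)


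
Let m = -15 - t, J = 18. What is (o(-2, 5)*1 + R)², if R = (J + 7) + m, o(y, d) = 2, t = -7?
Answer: 361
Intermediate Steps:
m = -8 (m = -15 - 1*(-7) = -15 + 7 = -8)
R = 17 (R = (18 + 7) - 8 = 25 - 8 = 17)
(o(-2, 5)*1 + R)² = (2*1 + 17)² = (2 + 17)² = 19² = 361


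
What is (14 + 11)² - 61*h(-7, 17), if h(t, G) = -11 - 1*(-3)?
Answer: 1113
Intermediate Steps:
h(t, G) = -8 (h(t, G) = -11 + 3 = -8)
(14 + 11)² - 61*h(-7, 17) = (14 + 11)² - 61*(-8) = 25² + 488 = 625 + 488 = 1113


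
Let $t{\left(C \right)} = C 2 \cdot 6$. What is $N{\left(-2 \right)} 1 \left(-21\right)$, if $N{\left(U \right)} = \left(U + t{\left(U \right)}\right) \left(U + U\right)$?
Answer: $-2184$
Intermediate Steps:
$t{\left(C \right)} = 12 C$ ($t{\left(C \right)} = 2 C 6 = 12 C$)
$N{\left(U \right)} = 26 U^{2}$ ($N{\left(U \right)} = \left(U + 12 U\right) \left(U + U\right) = 13 U 2 U = 26 U^{2}$)
$N{\left(-2 \right)} 1 \left(-21\right) = 26 \left(-2\right)^{2} \cdot 1 \left(-21\right) = 26 \cdot 4 \cdot 1 \left(-21\right) = 104 \cdot 1 \left(-21\right) = 104 \left(-21\right) = -2184$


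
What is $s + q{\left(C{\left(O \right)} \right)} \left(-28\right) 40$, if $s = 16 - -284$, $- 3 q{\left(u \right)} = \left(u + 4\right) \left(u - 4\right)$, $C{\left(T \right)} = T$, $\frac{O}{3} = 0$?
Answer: $- \frac{17020}{3} \approx -5673.3$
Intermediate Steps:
$O = 0$ ($O = 3 \cdot 0 = 0$)
$q{\left(u \right)} = - \frac{\left(-4 + u\right) \left(4 + u\right)}{3}$ ($q{\left(u \right)} = - \frac{\left(u + 4\right) \left(u - 4\right)}{3} = - \frac{\left(4 + u\right) \left(-4 + u\right)}{3} = - \frac{\left(-4 + u\right) \left(4 + u\right)}{3}$)
$s = 300$ ($s = 16 + 284 = 300$)
$s + q{\left(C{\left(O \right)} \right)} \left(-28\right) 40 = 300 + \left(\frac{16}{3} - \frac{0^{2}}{3}\right) \left(-28\right) 40 = 300 + \left(\frac{16}{3} - 0\right) \left(-28\right) 40 = 300 + \left(\frac{16}{3} + 0\right) \left(-28\right) 40 = 300 + \frac{16}{3} \left(-28\right) 40 = 300 - \frac{17920}{3} = - \frac{17020}{3}$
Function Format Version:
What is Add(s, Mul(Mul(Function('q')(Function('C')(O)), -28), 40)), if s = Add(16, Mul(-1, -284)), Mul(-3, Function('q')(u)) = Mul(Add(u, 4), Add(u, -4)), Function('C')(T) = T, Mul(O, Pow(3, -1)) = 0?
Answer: Rational(-17020, 3) ≈ -5673.3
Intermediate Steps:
O = 0 (O = Mul(3, 0) = 0)
Function('q')(u) = Mul(Rational(-1, 3), Add(-4, u), Add(4, u)) (Function('q')(u) = Mul(Rational(-1, 3), Mul(Add(u, 4), Add(u, -4))) = Mul(Rational(-1, 3), Mul(Add(4, u), Add(-4, u))) = Mul(Rational(-1, 3), Mul(Add(-4, u), Add(4, u))) = Mul(Rational(-1, 3), Add(-4, u), Add(4, u)))
s = 300 (s = Add(16, 284) = 300)
Add(s, Mul(Mul(Function('q')(Function('C')(O)), -28), 40)) = Add(300, Mul(Mul(Add(Rational(16, 3), Mul(Rational(-1, 3), Pow(0, 2))), -28), 40)) = Add(300, Mul(Mul(Add(Rational(16, 3), Mul(Rational(-1, 3), 0)), -28), 40)) = Add(300, Mul(Mul(Add(Rational(16, 3), 0), -28), 40)) = Add(300, Mul(Mul(Rational(16, 3), -28), 40)) = Add(300, Mul(Rational(-448, 3), 40)) = Add(300, Rational(-17920, 3)) = Rational(-17020, 3)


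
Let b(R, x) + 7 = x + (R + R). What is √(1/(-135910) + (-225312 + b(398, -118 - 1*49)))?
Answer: I*√4150367648924910/135910 ≈ 474.01*I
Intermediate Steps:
b(R, x) = -7 + x + 2*R (b(R, x) = -7 + (x + (R + R)) = -7 + (x + 2*R) = -7 + x + 2*R)
√(1/(-135910) + (-225312 + b(398, -118 - 1*49))) = √(1/(-135910) + (-225312 + (-7 + (-118 - 1*49) + 2*398))) = √(-1/135910 + (-225312 + (-7 + (-118 - 49) + 796))) = √(-1/135910 + (-225312 + (-7 - 167 + 796))) = √(-1/135910 + (-225312 + 622)) = √(-1/135910 - 224690) = √(-30537617901/135910) = I*√4150367648924910/135910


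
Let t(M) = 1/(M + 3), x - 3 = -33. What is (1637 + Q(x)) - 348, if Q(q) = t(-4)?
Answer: 1288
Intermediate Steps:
x = -30 (x = 3 - 33 = -30)
t(M) = 1/(3 + M)
Q(q) = -1 (Q(q) = 1/(3 - 4) = 1/(-1) = -1)
(1637 + Q(x)) - 348 = (1637 - 1) - 348 = 1636 - 348 = 1288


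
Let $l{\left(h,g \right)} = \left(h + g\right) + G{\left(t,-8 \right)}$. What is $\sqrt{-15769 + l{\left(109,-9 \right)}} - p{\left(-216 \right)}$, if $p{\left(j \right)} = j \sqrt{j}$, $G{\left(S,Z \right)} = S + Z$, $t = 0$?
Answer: $i \left(\sqrt{15677} + 1296 \sqrt{6}\right) \approx 3299.7 i$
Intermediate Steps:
$p{\left(j \right)} = j^{\frac{3}{2}}$
$l{\left(h,g \right)} = -8 + g + h$ ($l{\left(h,g \right)} = \left(h + g\right) + \left(0 - 8\right) = \left(g + h\right) - 8 = -8 + g + h$)
$\sqrt{-15769 + l{\left(109,-9 \right)}} - p{\left(-216 \right)} = \sqrt{-15769 - -92} - \left(-216\right)^{\frac{3}{2}} = \sqrt{-15769 + 92} - - 1296 i \sqrt{6} = \sqrt{-15677} + 1296 i \sqrt{6} = i \sqrt{15677} + 1296 i \sqrt{6}$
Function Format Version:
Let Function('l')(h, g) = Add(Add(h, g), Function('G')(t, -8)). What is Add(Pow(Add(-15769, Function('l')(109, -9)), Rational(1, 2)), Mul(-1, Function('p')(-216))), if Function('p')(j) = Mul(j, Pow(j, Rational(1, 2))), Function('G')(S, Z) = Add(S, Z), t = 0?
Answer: Mul(I, Add(Pow(15677, Rational(1, 2)), Mul(1296, Pow(6, Rational(1, 2))))) ≈ Mul(3299.7, I)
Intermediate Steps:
Function('p')(j) = Pow(j, Rational(3, 2))
Function('l')(h, g) = Add(-8, g, h) (Function('l')(h, g) = Add(Add(h, g), Add(0, -8)) = Add(Add(g, h), -8) = Add(-8, g, h))
Add(Pow(Add(-15769, Function('l')(109, -9)), Rational(1, 2)), Mul(-1, Function('p')(-216))) = Add(Pow(Add(-15769, Add(-8, -9, 109)), Rational(1, 2)), Mul(-1, Pow(-216, Rational(3, 2)))) = Add(Pow(Add(-15769, 92), Rational(1, 2)), Mul(-1, Mul(-1296, I, Pow(6, Rational(1, 2))))) = Add(Pow(-15677, Rational(1, 2)), Mul(1296, I, Pow(6, Rational(1, 2)))) = Add(Mul(I, Pow(15677, Rational(1, 2))), Mul(1296, I, Pow(6, Rational(1, 2))))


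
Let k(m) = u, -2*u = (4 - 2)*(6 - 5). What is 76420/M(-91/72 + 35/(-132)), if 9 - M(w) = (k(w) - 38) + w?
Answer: 60524640/39227 ≈ 1542.9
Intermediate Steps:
u = -1 (u = -(4 - 2)*(6 - 5)/2 = -1 ≈ -1.0000)
k(m) = -1
M(w) = 48 - w (M(w) = 9 - ((-1 - 38) + w) = 9 - (-39 + w) = 9 + (39 - w) = 48 - w)
76420/M(-91/72 + 35/(-132)) = 76420/(48 - (-91/72 + 35/(-132))) = 76420/(48 - (-91*1/72 + 35*(-1/132))) = 76420/(48 - (-91/72 - 35/132)) = 76420/(48 - 1*(-1211/792)) = 76420/(48 + 1211/792) = 76420/(39227/792) = 76420*(792/39227) = 60524640/39227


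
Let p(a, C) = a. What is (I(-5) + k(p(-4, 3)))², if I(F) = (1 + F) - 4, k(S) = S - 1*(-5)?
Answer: 49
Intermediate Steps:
k(S) = 5 + S (k(S) = S + 5 = 5 + S)
I(F) = -3 + F
(I(-5) + k(p(-4, 3)))² = ((-3 - 5) + (5 - 4))² = (-8 + 1)² = (-7)² = 49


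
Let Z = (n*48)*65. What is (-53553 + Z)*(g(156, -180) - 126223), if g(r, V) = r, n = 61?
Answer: -17241805389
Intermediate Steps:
Z = 190320 (Z = (61*48)*65 = 2928*65 = 190320)
(-53553 + Z)*(g(156, -180) - 126223) = (-53553 + 190320)*(156 - 126223) = 136767*(-126067) = -17241805389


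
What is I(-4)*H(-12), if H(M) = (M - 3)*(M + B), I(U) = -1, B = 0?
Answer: -180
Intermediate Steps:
H(M) = M*(-3 + M) (H(M) = (M - 3)*(M + 0) = (-3 + M)*M = M*(-3 + M))
I(-4)*H(-12) = -(-12)*(-3 - 12) = -(-12)*(-15) = -1*180 = -180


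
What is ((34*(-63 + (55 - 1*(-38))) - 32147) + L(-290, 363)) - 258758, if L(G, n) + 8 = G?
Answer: -290183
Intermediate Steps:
L(G, n) = -8 + G
((34*(-63 + (55 - 1*(-38))) - 32147) + L(-290, 363)) - 258758 = ((34*(-63 + (55 - 1*(-38))) - 32147) + (-8 - 290)) - 258758 = ((34*(-63 + (55 + 38)) - 32147) - 298) - 258758 = ((34*(-63 + 93) - 32147) - 298) - 258758 = ((34*30 - 32147) - 298) - 258758 = ((1020 - 32147) - 298) - 258758 = (-31127 - 298) - 258758 = -31425 - 258758 = -290183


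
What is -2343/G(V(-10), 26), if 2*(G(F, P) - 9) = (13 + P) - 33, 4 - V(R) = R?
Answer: -781/4 ≈ -195.25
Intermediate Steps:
V(R) = 4 - R
G(F, P) = -1 + P/2 (G(F, P) = 9 + ((13 + P) - 33)/2 = 9 + (-20 + P)/2 = 9 + (-10 + P/2) = -1 + P/2)
-2343/G(V(-10), 26) = -2343/(-1 + (½)*26) = -2343/(-1 + 13) = -2343/12 = -2343*1/12 = -781/4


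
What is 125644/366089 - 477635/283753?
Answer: -139205057583/103878852017 ≈ -1.3401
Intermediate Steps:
125644/366089 - 477635/283753 = -139205057583/103878852017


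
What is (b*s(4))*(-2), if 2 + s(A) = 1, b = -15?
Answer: -30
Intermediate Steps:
s(A) = -1 (s(A) = -2 + 1 = -1)
(b*s(4))*(-2) = -15*(-1)*(-2) = 15*(-2) = -30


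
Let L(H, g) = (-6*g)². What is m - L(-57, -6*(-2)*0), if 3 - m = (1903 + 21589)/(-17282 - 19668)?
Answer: 67171/18475 ≈ 3.6358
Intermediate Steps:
L(H, g) = 36*g²
m = 67171/18475 (m = 3 - (1903 + 21589)/(-17282 - 19668) = 3 - 23492/(-36950) = 3 - 23492*(-1)/36950 = 3 - 1*(-11746/18475) = 3 + 11746/18475 = 67171/18475 ≈ 3.6358)
m - L(-57, -6*(-2)*0) = 67171/18475 - 36*(-6*(-2)*0)² = 67171/18475 - 36*(12*0)² = 67171/18475 - 36*0² = 67171/18475 - 36*0 = 67171/18475 - 1*0 = 67171/18475 + 0 = 67171/18475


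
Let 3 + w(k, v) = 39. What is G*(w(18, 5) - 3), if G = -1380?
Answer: -45540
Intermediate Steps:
w(k, v) = 36 (w(k, v) = -3 + 39 = 36)
G*(w(18, 5) - 3) = -1380*(36 - 3) = -1380*33 = -45540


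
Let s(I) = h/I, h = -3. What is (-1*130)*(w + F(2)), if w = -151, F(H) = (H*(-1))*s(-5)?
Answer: 19786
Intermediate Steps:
s(I) = -3/I
F(H) = -3*H/5 (F(H) = (H*(-1))*(-3/(-5)) = (-H)*(-3*(-⅕)) = -H*(⅗) = -3*H/5)
(-1*130)*(w + F(2)) = (-1*130)*(-151 - ⅗*2) = -130*(-151 - 6/5) = -130*(-761/5) = 19786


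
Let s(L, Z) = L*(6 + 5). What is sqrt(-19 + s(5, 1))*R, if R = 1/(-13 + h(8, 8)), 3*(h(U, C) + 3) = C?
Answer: -9/20 ≈ -0.45000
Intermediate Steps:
s(L, Z) = 11*L (s(L, Z) = L*11 = 11*L)
h(U, C) = -3 + C/3
R = -3/40 (R = 1/(-13 + (-3 + (1/3)*8)) = 1/(-13 + (-3 + 8/3)) = 1/(-13 - 1/3) = 1/(-40/3) = -3/40 ≈ -0.075000)
sqrt(-19 + s(5, 1))*R = sqrt(-19 + 11*5)*(-3/40) = sqrt(-19 + 55)*(-3/40) = sqrt(36)*(-3/40) = 6*(-3/40) = -9/20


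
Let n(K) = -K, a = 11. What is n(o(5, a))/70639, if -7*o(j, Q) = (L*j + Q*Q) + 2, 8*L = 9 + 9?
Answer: 537/1977892 ≈ 0.00027150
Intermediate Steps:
L = 9/4 (L = (9 + 9)/8 = (⅛)*18 = 9/4 ≈ 2.2500)
o(j, Q) = -2/7 - 9*j/28 - Q²/7 (o(j, Q) = -((9*j/4 + Q*Q) + 2)/7 = -((9*j/4 + Q²) + 2)/7 = -((Q² + 9*j/4) + 2)/7 = -(2 + Q² + 9*j/4)/7 = -2/7 - 9*j/28 - Q²/7)
n(o(5, a))/70639 = -(-2/7 - 9/28*5 - ⅐*11²)/70639 = -(-2/7 - 45/28 - ⅐*121)*(1/70639) = -(-2/7 - 45/28 - 121/7)*(1/70639) = -1*(-537/28)*(1/70639) = (537/28)*(1/70639) = 537/1977892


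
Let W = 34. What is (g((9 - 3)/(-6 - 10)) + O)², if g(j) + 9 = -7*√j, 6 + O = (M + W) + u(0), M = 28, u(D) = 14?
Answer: 29621/8 - 427*I*√6/2 ≈ 3702.6 - 522.97*I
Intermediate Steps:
O = 70 (O = -6 + ((28 + 34) + 14) = -6 + (62 + 14) = -6 + 76 = 70)
g(j) = -9 - 7*√j
(g((9 - 3)/(-6 - 10)) + O)² = ((-9 - 7*√(9 - 3)*(I/4)) + 70)² = ((-9 - 7*√6*(I/4)) + 70)² = ((-9 - 7*I*√6/4) + 70)² = (61 - 7*I*√6/4)²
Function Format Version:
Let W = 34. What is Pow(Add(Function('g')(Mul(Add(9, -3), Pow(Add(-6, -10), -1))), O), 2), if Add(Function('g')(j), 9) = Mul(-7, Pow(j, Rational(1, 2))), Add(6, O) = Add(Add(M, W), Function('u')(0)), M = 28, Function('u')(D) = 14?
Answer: Add(Rational(29621, 8), Mul(Rational(-427, 2), I, Pow(6, Rational(1, 2)))) ≈ Add(3702.6, Mul(-522.97, I))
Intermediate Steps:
O = 70 (O = Add(-6, Add(Add(28, 34), 14)) = Add(-6, Add(62, 14)) = Add(-6, 76) = 70)
Function('g')(j) = Add(-9, Mul(-7, Pow(j, Rational(1, 2))))
Pow(Add(Function('g')(Mul(Add(9, -3), Pow(Add(-6, -10), -1))), O), 2) = Pow(Add(Add(-9, Mul(-7, Pow(Mul(Add(9, -3), Pow(Add(-6, -10), -1)), Rational(1, 2)))), 70), 2) = Pow(Add(Add(-9, Mul(-7, Pow(Mul(6, Pow(-16, -1)), Rational(1, 2)))), 70), 2) = Pow(Add(Add(-9, Mul(-7, Pow(Mul(6, Rational(-1, 16)), Rational(1, 2)))), 70), 2) = Pow(Add(Add(-9, Mul(-7, Pow(Rational(-3, 8), Rational(1, 2)))), 70), 2) = Pow(Add(Add(-9, Mul(-7, Mul(Rational(1, 4), I, Pow(6, Rational(1, 2))))), 70), 2) = Pow(Add(Add(-9, Mul(Rational(-7, 4), I, Pow(6, Rational(1, 2)))), 70), 2) = Pow(Add(61, Mul(Rational(-7, 4), I, Pow(6, Rational(1, 2)))), 2)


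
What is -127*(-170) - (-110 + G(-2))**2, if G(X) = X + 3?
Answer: 9709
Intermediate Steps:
G(X) = 3 + X
-127*(-170) - (-110 + G(-2))**2 = -127*(-170) - (-110 + (3 - 2))**2 = 21590 - (-110 + 1)**2 = 21590 - 1*(-109)**2 = 21590 - 1*11881 = 21590 - 11881 = 9709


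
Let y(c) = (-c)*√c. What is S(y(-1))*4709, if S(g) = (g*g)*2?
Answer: -9418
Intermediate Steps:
y(c) = -c^(3/2)
S(g) = 2*g² (S(g) = g²*2 = 2*g²)
S(y(-1))*4709 = (2*(-(-1)^(3/2))²)*4709 = (2*(-(-1)*I)²)*4709 = (2*I²)*4709 = (2*(-1))*4709 = -2*4709 = -9418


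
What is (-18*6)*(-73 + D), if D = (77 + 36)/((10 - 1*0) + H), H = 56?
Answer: 84690/11 ≈ 7699.1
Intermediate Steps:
D = 113/66 (D = (77 + 36)/((10 - 1*0) + 56) = 113/((10 + 0) + 56) = 113/(10 + 56) = 113/66 ≈ 1.7121)
(-18*6)*(-73 + D) = (-18*6)*(-73 + 113/66) = -108*(-4705/66) = 84690/11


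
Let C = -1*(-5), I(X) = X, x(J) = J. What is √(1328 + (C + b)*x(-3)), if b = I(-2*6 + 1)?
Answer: √1346 ≈ 36.688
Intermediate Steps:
C = 5
b = -11 (b = -2*6 + 1 = -12 + 1 = -11)
√(1328 + (C + b)*x(-3)) = √(1328 + (5 - 11)*(-3)) = √(1328 - 6*(-3)) = √(1328 + 18) = √1346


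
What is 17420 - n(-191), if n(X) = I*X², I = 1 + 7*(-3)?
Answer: 747040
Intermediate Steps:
I = -20 (I = 1 - 21 = -20)
n(X) = -20*X²
17420 - n(-191) = 17420 - (-20)*(-191)² = 17420 - (-20)*36481 = 17420 - 1*(-729620) = 17420 + 729620 = 747040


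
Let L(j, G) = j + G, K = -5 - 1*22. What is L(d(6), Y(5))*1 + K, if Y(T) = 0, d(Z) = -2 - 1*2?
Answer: -31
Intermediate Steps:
d(Z) = -4 (d(Z) = -2 - 2 = -4)
K = -27 (K = -5 - 22 = -27)
L(j, G) = G + j
L(d(6), Y(5))*1 + K = (0 - 4)*1 - 27 = -4*1 - 27 = -4 - 27 = -31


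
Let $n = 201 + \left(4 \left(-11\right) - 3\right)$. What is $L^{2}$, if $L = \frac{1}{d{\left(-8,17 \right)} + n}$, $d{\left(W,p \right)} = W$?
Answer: $\frac{1}{21316} \approx 4.6913 \cdot 10^{-5}$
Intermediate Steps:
$n = 154$ ($n = 201 - 47 = 154$)
$L = \frac{1}{146}$ ($L = \frac{1}{-8 + 154} = \frac{1}{146} \approx 0.0068493$)
$L^{2} = \left(\frac{1}{146}\right)^{2} = \frac{1}{21316}$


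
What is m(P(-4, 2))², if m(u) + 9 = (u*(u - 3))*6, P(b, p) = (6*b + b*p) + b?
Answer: 70812225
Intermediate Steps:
P(b, p) = 7*b + b*p
m(u) = -9 + 6*u*(-3 + u) (m(u) = -9 + (u*(u - 3))*6 = -9 + (u*(-3 + u))*6 = -9 + 6*u*(-3 + u))
m(P(-4, 2))² = (-9 - (-72)*(7 + 2) + 6*(-4*(7 + 2))²)² = (-9 - (-72)*9 + 6*(-4*9)²)² = (-9 - 18*(-36) + 6*(-36)²)² = (-9 + 648 + 6*1296)² = (-9 + 648 + 7776)² = 8415² = 70812225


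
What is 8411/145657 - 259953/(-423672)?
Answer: 13809159771/20570264168 ≈ 0.67132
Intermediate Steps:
8411/145657 - 259953/(-423672) = 8411*(1/145657) - 259953*(-1/423672) = 8411/145657 + 86651/141224 = 13809159771/20570264168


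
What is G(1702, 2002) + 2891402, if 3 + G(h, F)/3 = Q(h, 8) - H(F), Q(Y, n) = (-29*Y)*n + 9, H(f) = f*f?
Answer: -10317184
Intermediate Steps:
H(f) = f**2
Q(Y, n) = 9 - 29*Y*n (Q(Y, n) = -29*Y*n + 9 = 9 - 29*Y*n)
G(h, F) = 18 - 696*h - 3*F**2 (G(h, F) = -9 + 3*((9 - 29*h*8) - F**2) = -9 + 3*((9 - 232*h) - F**2) = -9 + 3*(9 - F**2 - 232*h) = -9 + (27 - 696*h - 3*F**2) = 18 - 696*h - 3*F**2)
G(1702, 2002) + 2891402 = (18 - 696*1702 - 3*2002**2) + 2891402 = (18 - 1184592 - 3*4008004) + 2891402 = (18 - 1184592 - 12024012) + 2891402 = -13208586 + 2891402 = -10317184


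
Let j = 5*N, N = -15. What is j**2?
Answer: 5625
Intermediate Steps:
j = -75 (j = 5*(-15) = -75)
j**2 = (-75)**2 = 5625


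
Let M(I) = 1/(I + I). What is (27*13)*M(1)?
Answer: 351/2 ≈ 175.50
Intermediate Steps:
M(I) = 1/(2*I)
(27*13)*M(1) = (27*13)*((½)/1) = 351*((½)*1) = 351*(½) = 351/2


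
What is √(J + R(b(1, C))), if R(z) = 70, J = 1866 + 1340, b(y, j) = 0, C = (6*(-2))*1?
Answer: 6*√91 ≈ 57.236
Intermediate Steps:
C = -12 (C = -12*1 = -12)
J = 3206
√(J + R(b(1, C))) = √(3206 + 70) = √3276 = 6*√91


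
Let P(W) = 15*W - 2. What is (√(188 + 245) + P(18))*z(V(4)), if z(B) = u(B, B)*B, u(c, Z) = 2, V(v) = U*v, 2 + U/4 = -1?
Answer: -25728 - 96*√433 ≈ -27726.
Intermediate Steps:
U = -12 (U = -8 + 4*(-1) = -8 - 4 = -12)
V(v) = -12*v
P(W) = -2 + 15*W
z(B) = 2*B
(√(188 + 245) + P(18))*z(V(4)) = (√(188 + 245) + (-2 + 15*18))*(2*(-12*4)) = (√433 + (-2 + 270))*(2*(-48)) = (√433 + 268)*(-96) = (268 + √433)*(-96) = -25728 - 96*√433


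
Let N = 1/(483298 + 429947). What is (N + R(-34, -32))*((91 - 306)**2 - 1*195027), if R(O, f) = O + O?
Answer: 9240702260518/913245 ≈ 1.0119e+7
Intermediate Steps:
R(O, f) = 2*O
N = 1/913245 ≈ 1.0950e-6
(N + R(-34, -32))*((91 - 306)**2 - 1*195027) = (1/913245 + 2*(-34))*((91 - 306)**2 - 1*195027) = (1/913245 - 68)*((-215)**2 - 195027) = -62100659*(46225 - 195027)/913245 = -62100659/913245*(-148802) = 9240702260518/913245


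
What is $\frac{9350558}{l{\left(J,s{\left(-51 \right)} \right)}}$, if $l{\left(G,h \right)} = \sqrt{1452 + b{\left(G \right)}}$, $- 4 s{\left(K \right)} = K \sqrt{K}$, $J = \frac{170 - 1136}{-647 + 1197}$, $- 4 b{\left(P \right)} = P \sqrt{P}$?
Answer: $\frac{1028561380 \sqrt{15}}{3 \sqrt{29282000 + 161 i \sqrt{5313}}} \approx 2.4539 \cdot 10^{5} - 49.172 i$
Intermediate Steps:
$b{\left(P \right)} = - \frac{P^{\frac{3}{2}}}{4}$ ($b{\left(P \right)} = - \frac{P \sqrt{P}}{4} = - \frac{P^{\frac{3}{2}}}{4}$)
$J = - \frac{483}{275}$ ($J = - \frac{966}{550} = \left(-966\right) \frac{1}{550} = - \frac{483}{275} \approx -1.7564$)
$s{\left(K \right)} = - \frac{K^{\frac{3}{2}}}{4}$ ($s{\left(K \right)} = - \frac{K \sqrt{K}}{4} = - \frac{K^{\frac{3}{2}}}{4}$)
$l{\left(G,h \right)} = \sqrt{1452 - \frac{G^{\frac{3}{2}}}{4}}$
$\frac{9350558}{l{\left(J,s{\left(-51 \right)} \right)}} = \frac{9350558}{\frac{1}{2} \sqrt{5808 - \left(- \frac{483}{275}\right)^{\frac{3}{2}}}} = \frac{9350558}{\frac{1}{2} \sqrt{5808 - - \frac{483 i \sqrt{5313}}{15125}}} = \frac{9350558}{\frac{1}{2} \sqrt{5808 + \frac{483 i \sqrt{5313}}{15125}}} = 9350558 \frac{2}{\sqrt{5808 + \frac{483 i \sqrt{5313}}{15125}}} = \frac{18701116}{\sqrt{5808 + \frac{483 i \sqrt{5313}}{15125}}}$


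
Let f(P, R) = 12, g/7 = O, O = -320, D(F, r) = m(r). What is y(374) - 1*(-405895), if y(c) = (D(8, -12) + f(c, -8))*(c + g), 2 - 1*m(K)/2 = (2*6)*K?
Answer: -161369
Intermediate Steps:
m(K) = 4 - 24*K (m(K) = 4 - 2*2*6*K = 4 - 24*K)
D(F, r) = 4 - 24*r
g = -2240 (g = 7*(-320) = -2240)
y(c) = -680960 + 304*c (y(c) = ((4 - 24*(-12)) + 12)*(c - 2240) = ((4 + 288) + 12)*(-2240 + c) = (292 + 12)*(-2240 + c) = 304*(-2240 + c) = -680960 + 304*c)
y(374) - 1*(-405895) = (-680960 + 304*374) - 1*(-405895) = (-680960 + 113696) + 405895 = -567264 + 405895 = -161369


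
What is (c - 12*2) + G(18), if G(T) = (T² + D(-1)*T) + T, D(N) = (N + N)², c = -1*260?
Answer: 130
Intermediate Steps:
c = -260
D(N) = 4*N² (D(N) = (2*N)² = 4*N²)
G(T) = T² + 5*T (G(T) = (T² + (4*(-1)²)*T) + T = (T² + (4*1)*T) + T = (T² + 4*T) + T = T² + 5*T)
(c - 12*2) + G(18) = (-260 - 12*2) + 18*(5 + 18) = (-260 - 24) + 18*23 = -284 + 414 = 130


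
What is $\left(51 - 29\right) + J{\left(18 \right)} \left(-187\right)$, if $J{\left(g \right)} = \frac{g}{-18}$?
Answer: $209$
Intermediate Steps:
$J{\left(g \right)} = - \frac{g}{18}$ ($J{\left(g \right)} = g \left(- \frac{1}{18}\right) = - \frac{g}{18}$)
$\left(51 - 29\right) + J{\left(18 \right)} \left(-187\right) = \left(51 - 29\right) + \left(- \frac{1}{18}\right) 18 \left(-187\right) = \left(51 - 29\right) - -187 = 22 + 187 = 209$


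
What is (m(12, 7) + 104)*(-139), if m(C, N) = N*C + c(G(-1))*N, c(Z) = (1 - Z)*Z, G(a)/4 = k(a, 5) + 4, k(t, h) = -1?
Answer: 102304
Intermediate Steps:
G(a) = 12 (G(a) = 4*(-1 + 4) = 4*3 = 12)
c(Z) = Z*(1 - Z)
m(C, N) = -132*N + C*N (m(C, N) = N*C + (12*(1 - 1*12))*N = C*N + (12*(1 - 12))*N = C*N + (12*(-11))*N = C*N - 132*N = -132*N + C*N)
(m(12, 7) + 104)*(-139) = (7*(-132 + 12) + 104)*(-139) = (7*(-120) + 104)*(-139) = (-840 + 104)*(-139) = -736*(-139) = 102304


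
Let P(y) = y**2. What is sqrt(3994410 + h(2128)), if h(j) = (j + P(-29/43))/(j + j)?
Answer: sqrt(8361281820479098)/45752 ≈ 1998.6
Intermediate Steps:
h(j) = (841/1849 + j)/(2*j) (h(j) = (j + (-29/43)**2)/(j + j) = (j + (-29*1/43)**2)/((2*j)) = (j + (-29/43)**2)*(1/(2*j)) = (j + 841/1849)*(1/(2*j)) = (841/1849 + j)*(1/(2*j)) = (841/1849 + j)/(2*j))
sqrt(3994410 + h(2128)) = sqrt(3994410 + (1/3698)*(841 + 1849*2128)/2128) = sqrt(3994410 + (1/3698)*(1/2128)*(841 + 3934672)) = sqrt(3994410 + (1/3698)*(1/2128)*3935513) = sqrt(3994410 + 3935513/7869344) = sqrt(31433390302553/7869344) = sqrt(8361281820479098)/45752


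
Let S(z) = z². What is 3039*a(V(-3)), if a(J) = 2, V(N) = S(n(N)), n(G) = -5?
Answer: 6078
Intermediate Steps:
V(N) = 25 (V(N) = (-5)² = 25)
3039*a(V(-3)) = 3039*2 = 6078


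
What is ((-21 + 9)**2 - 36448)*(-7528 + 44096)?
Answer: -1327564672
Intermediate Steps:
((-21 + 9)**2 - 36448)*(-7528 + 44096) = ((-12)**2 - 36448)*36568 = (144 - 36448)*36568 = -36304*36568 = -1327564672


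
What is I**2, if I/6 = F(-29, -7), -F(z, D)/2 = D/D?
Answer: 144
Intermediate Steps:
F(z, D) = -2 (F(z, D) = -2*D/D = -2*1 = -2)
I = -12 (I = 6*(-2) = -12)
I**2 = (-12)**2 = 144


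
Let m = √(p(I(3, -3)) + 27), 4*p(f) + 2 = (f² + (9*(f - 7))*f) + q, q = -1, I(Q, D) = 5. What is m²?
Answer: 10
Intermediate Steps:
p(f) = -¾ + f²/4 + f*(-63 + 9*f)/4 (p(f) = -½ + ((f² + (9*(f - 7))*f) - 1)/4 = -½ + ((f² + (9*(-7 + f))*f) - 1)/4 = -½ + ((f² + (-63 + 9*f)*f) - 1)/4 = -½ + ((f² + f*(-63 + 9*f)) - 1)/4 = -½ + (-1 + f² + f*(-63 + 9*f))/4 = -½ + (-¼ + f²/4 + f*(-63 + 9*f)/4) = -¾ + f²/4 + f*(-63 + 9*f)/4)
m = √10 (m = √((-¾ - 63/4*5 + (5/2)*5²) + 27) = √((-¾ - 315/4 + (5/2)*25) + 27) = √((-¾ - 315/4 + 125/2) + 27) = √(-17 + 27) = √10 ≈ 3.1623)
m² = (√10)² = 10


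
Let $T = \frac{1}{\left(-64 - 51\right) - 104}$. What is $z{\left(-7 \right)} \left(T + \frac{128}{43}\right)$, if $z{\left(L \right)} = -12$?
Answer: $- \frac{111956}{3139} \approx -35.666$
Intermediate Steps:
$T = - \frac{1}{219}$ ($T = \frac{1}{\left(-64 - 51\right) - 104} = \frac{1}{-115 - 104} = \frac{1}{-219} = - \frac{1}{219} \approx -0.0045662$)
$z{\left(-7 \right)} \left(T + \frac{128}{43}\right) = - 12 \left(- \frac{1}{219} + \frac{128}{43}\right) = \left(-12\right) \frac{27989}{9417} = - \frac{111956}{3139}$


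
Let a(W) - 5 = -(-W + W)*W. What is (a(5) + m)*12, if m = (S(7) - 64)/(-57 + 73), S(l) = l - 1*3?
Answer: 15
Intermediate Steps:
a(W) = 5 (a(W) = 5 - (-W + W)*W = 5 - 0*W = 5 - 1*0 = 5 + 0 = 5)
S(l) = -3 + l (S(l) = l - 3 = -3 + l)
m = -15/4 (m = ((-3 + 7) - 64)/(-57 + 73) = (4 - 64)/16 = -60*1/16 = -15/4 ≈ -3.7500)
(a(5) + m)*12 = (5 - 15/4)*12 = (5/4)*12 = 15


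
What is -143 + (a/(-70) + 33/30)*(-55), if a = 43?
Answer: -1188/7 ≈ -169.71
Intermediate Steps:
-143 + (a/(-70) + 33/30)*(-55) = -143 + (43/(-70) + 33/30)*(-55) = -143 + (43*(-1/70) + 33*(1/30))*(-55) = -143 + (-43/70 + 11/10)*(-55) = -143 + (17/35)*(-55) = -143 - 187/7 = -1188/7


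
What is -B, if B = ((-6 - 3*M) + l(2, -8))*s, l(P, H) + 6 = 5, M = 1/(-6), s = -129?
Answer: -1677/2 ≈ -838.50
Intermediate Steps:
M = -⅙ ≈ -0.16667
l(P, H) = -1 (l(P, H) = -6 + 5 = -1)
B = 1677/2 (B = ((-6 - 3*(-⅙)) - 1)*(-129) = ((-6 + ½) - 1)*(-129) = (-11/2 - 1)*(-129) = -13/2*(-129) = 1677/2 ≈ 838.50)
-B = -1*1677/2 = -1677/2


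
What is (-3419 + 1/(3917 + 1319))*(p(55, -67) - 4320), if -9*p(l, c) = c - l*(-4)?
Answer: 77640466571/5236 ≈ 1.4828e+7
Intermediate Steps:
p(l, c) = -4*l/9 - c/9 (p(l, c) = -(c - l*(-4))/9 = -(c - (-4)*l)/9 = -(c + 4*l)/9 = -4*l/9 - c/9)
(-3419 + 1/(3917 + 1319))*(p(55, -67) - 4320) = (-3419 + 1/(3917 + 1319))*((-4/9*55 - 1/9*(-67)) - 4320) = (-3419 + 1/5236)*((-220/9 + 67/9) - 4320) = (-3419 + 1/5236)*(-17 - 4320) = -17901883/5236*(-4337) = 77640466571/5236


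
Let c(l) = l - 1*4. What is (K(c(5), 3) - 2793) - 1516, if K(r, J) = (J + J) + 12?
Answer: -4291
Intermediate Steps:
c(l) = -4 + l (c(l) = l - 4 = -4 + l)
K(r, J) = 12 + 2*J (K(r, J) = 2*J + 12 = 12 + 2*J)
(K(c(5), 3) - 2793) - 1516 = ((12 + 2*3) - 2793) - 1516 = ((12 + 6) - 2793) - 1516 = (18 - 2793) - 1516 = -2775 - 1516 = -4291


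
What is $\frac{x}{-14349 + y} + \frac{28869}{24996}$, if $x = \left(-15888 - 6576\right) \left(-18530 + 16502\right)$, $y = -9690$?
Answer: $- \frac{42149947783}{22254772} \approx -1894.0$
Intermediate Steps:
$x = 45556992$ ($x = \left(-22464\right) \left(-2028\right) = 45556992$)
$\frac{x}{-14349 + y} + \frac{28869}{24996} = \frac{45556992}{-14349 - 9690} + \frac{28869}{24996} = \frac{45556992}{-24039} + 28869 \cdot \frac{1}{24996} = 45556992 \left(- \frac{1}{24039}\right) + \frac{9623}{8332} = - \frac{5061888}{2671} + \frac{9623}{8332} = - \frac{42149947783}{22254772}$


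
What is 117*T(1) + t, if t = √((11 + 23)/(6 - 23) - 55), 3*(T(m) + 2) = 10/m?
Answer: 156 + I*√57 ≈ 156.0 + 7.5498*I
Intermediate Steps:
T(m) = -2 + 10/(3*m) (T(m) = -2 + (10/m)/3 = -2 + 10/(3*m))
t = I*√57 (t = √(34/(-17) - 55) = √(34*(-1/17) - 55) = √(-2 - 55) = √(-57) = I*√57 ≈ 7.5498*I)
117*T(1) + t = 117*(-2 + (10/3)/1) + I*√57 = 117*(-2 + (10/3)*1) + I*√57 = 117*(-2 + 10/3) + I*√57 = 117*(4/3) + I*√57 = 156 + I*√57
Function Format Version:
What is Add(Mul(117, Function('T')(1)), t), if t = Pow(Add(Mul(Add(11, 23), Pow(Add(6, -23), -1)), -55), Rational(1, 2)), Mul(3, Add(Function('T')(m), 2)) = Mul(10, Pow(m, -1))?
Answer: Add(156, Mul(I, Pow(57, Rational(1, 2)))) ≈ Add(156.00, Mul(7.5498, I))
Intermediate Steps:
Function('T')(m) = Add(-2, Mul(Rational(10, 3), Pow(m, -1))) (Function('T')(m) = Add(-2, Mul(Rational(1, 3), Mul(10, Pow(m, -1)))) = Add(-2, Mul(Rational(10, 3), Pow(m, -1))))
t = Mul(I, Pow(57, Rational(1, 2))) (t = Pow(Add(Mul(34, Pow(-17, -1)), -55), Rational(1, 2)) = Pow(Add(Mul(34, Rational(-1, 17)), -55), Rational(1, 2)) = Pow(Add(-2, -55), Rational(1, 2)) = Pow(-57, Rational(1, 2)) = Mul(I, Pow(57, Rational(1, 2))) ≈ Mul(7.5498, I))
Add(Mul(117, Function('T')(1)), t) = Add(Mul(117, Add(-2, Mul(Rational(10, 3), Pow(1, -1)))), Mul(I, Pow(57, Rational(1, 2)))) = Add(Mul(117, Add(-2, Mul(Rational(10, 3), 1))), Mul(I, Pow(57, Rational(1, 2)))) = Add(Mul(117, Add(-2, Rational(10, 3))), Mul(I, Pow(57, Rational(1, 2)))) = Add(Mul(117, Rational(4, 3)), Mul(I, Pow(57, Rational(1, 2)))) = Add(156, Mul(I, Pow(57, Rational(1, 2))))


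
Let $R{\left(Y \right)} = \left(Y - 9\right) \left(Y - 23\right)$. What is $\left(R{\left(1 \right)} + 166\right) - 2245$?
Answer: $-1903$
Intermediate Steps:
$R{\left(Y \right)} = \left(-23 + Y\right) \left(-9 + Y\right)$ ($R{\left(Y \right)} = \left(-9 + Y\right) \left(-23 + Y\right) = \left(-23 + Y\right) \left(-9 + Y\right)$)
$\left(R{\left(1 \right)} + 166\right) - 2245 = \left(\left(207 + 1^{2} - 32\right) + 166\right) - 2245 = \left(\left(207 + 1 - 32\right) + 166\right) - 2245 = \left(176 + 166\right) - 2245 = 342 - 2245 = -1903$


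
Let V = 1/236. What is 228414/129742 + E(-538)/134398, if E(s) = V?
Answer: 3622409467967/2057573707288 ≈ 1.7605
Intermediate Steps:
V = 1/236 ≈ 0.0042373
E(s) = 1/236
228414/129742 + E(-538)/134398 = 228414/129742 + (1/236)/134398 = 228414*(1/129742) + (1/236)*(1/134398) = 114207/64871 + 1/31717928 = 3622409467967/2057573707288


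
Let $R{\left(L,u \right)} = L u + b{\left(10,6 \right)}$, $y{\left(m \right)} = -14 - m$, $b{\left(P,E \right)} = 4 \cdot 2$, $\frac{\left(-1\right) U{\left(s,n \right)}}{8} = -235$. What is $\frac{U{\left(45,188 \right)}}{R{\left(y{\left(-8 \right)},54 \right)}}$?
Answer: $- \frac{470}{79} \approx -5.9494$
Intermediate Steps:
$U{\left(s,n \right)} = 1880$ ($U{\left(s,n \right)} = \left(-8\right) \left(-235\right) = 1880$)
$b{\left(P,E \right)} = 8$
$R{\left(L,u \right)} = 8 + L u$ ($R{\left(L,u \right)} = L u + 8 = 8 + L u$)
$\frac{U{\left(45,188 \right)}}{R{\left(y{\left(-8 \right)},54 \right)}} = \frac{1880}{8 + \left(-14 - -8\right) 54} = \frac{1880}{8 + \left(-14 + 8\right) 54} = \frac{1880}{8 - 324} = \frac{1880}{-316} = 1880 \left(- \frac{1}{316}\right) = - \frac{470}{79}$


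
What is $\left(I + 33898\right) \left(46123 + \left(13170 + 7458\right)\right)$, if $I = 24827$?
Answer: $3919952475$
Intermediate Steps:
$\left(I + 33898\right) \left(46123 + \left(13170 + 7458\right)\right) = \left(24827 + 33898\right) \left(46123 + \left(13170 + 7458\right)\right) = 58725 \left(46123 + 20628\right) = 58725 \cdot 66751 = 3919952475$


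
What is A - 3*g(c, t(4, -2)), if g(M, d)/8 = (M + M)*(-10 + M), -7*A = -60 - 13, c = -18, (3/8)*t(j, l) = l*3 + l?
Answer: -169271/7 ≈ -24182.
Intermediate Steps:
t(j, l) = 32*l/3 (t(j, l) = 8*(l*3 + l)/3 = 8*(3*l + l)/3 = 8*(4*l)/3 = 32*l/3)
A = 73/7 (A = -(-60 - 13)/7 = -1/7*(-73) = 73/7 ≈ 10.429)
g(M, d) = 16*M*(-10 + M) (g(M, d) = 8*((M + M)*(-10 + M)) = 8*((2*M)*(-10 + M)) = 8*(2*M*(-10 + M)) = 16*M*(-10 + M))
A - 3*g(c, t(4, -2)) = 73/7 - 48*(-18)*(-10 - 18) = 73/7 - 48*(-18)*(-28) = 73/7 - 3*8064 = 73/7 - 24192 = -169271/7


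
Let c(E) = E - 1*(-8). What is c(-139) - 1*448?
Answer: -579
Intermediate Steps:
c(E) = 8 + E (c(E) = E + 8 = 8 + E)
c(-139) - 1*448 = (8 - 139) - 1*448 = -131 - 448 = -579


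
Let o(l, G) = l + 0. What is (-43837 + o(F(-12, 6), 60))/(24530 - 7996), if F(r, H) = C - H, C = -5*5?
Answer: -21934/8267 ≈ -2.6532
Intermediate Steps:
C = -25
F(r, H) = -25 - H
o(l, G) = l
(-43837 + o(F(-12, 6), 60))/(24530 - 7996) = (-43837 + (-25 - 1*6))/(24530 - 7996) = (-43837 + (-25 - 6))/16534 = (-43837 - 31)*(1/16534) = -43868*1/16534 = -21934/8267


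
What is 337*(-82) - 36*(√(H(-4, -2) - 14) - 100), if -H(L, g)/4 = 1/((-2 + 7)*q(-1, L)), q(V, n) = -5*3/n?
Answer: -24034 - 12*I*√3198/5 ≈ -24034.0 - 135.72*I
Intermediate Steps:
q(V, n) = -15/n (q(V, n) = -5*3/n = -15/n)
H(L, g) = 4*L/75 (H(L, g) = -4/((-2 + 7)*((-15/L))) = -4*(-L/15)/5 = -(-4)*L/75 = 4*L/75)
337*(-82) - 36*(√(H(-4, -2) - 14) - 100) = 337*(-82) - 36*(√((4/75)*(-4) - 14) - 100) = -27634 - 36*(√(-16/75 - 14) - 100) = -27634 - 36*(√(-1066/75) - 100) = -27634 - 36*(I*√3198/15 - 100) = -27634 - 36*(-100 + I*√3198/15) = -27634 - (-3600 + 12*I*√3198/5) = -27634 + (3600 - 12*I*√3198/5) = -24034 - 12*I*√3198/5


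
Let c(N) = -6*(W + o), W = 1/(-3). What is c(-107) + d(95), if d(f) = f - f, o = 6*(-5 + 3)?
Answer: 74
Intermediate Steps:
o = -12 (o = 6*(-2) = -12)
W = -1/3 ≈ -0.33333
c(N) = 74 (c(N) = -6*(-1/3 - 12) = -6*(-37/3) = 74)
d(f) = 0
c(-107) + d(95) = 74 + 0 = 74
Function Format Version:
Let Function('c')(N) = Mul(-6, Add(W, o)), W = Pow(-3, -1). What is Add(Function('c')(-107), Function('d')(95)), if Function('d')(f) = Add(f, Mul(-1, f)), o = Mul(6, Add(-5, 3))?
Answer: 74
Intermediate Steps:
o = -12 (o = Mul(6, -2) = -12)
W = Rational(-1, 3) ≈ -0.33333
Function('c')(N) = 74 (Function('c')(N) = Mul(-6, Add(Rational(-1, 3), -12)) = Mul(-6, Rational(-37, 3)) = 74)
Function('d')(f) = 0
Add(Function('c')(-107), Function('d')(95)) = Add(74, 0) = 74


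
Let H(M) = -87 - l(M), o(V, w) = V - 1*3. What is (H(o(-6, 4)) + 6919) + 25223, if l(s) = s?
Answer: 32064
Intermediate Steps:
o(V, w) = -3 + V (o(V, w) = V - 3 = -3 + V)
H(M) = -87 - M
(H(o(-6, 4)) + 6919) + 25223 = ((-87 - (-3 - 6)) + 6919) + 25223 = ((-87 - 1*(-9)) + 6919) + 25223 = ((-87 + 9) + 6919) + 25223 = (-78 + 6919) + 25223 = 6841 + 25223 = 32064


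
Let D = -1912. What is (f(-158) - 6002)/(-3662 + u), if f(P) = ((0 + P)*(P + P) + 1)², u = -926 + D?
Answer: -2492899039/6500 ≈ -3.8352e+5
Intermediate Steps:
u = -2838 (u = -926 - 1912 = -2838)
f(P) = (1 + 2*P²)² (f(P) = (P*(2*P) + 1)² = (2*P² + 1)² = (1 + 2*P²)²)
(f(-158) - 6002)/(-3662 + u) = ((1 + 2*(-158)²)² - 6002)/(-3662 - 2838) = ((1 + 2*24964)² - 6002)/(-6500) = ((1 + 49928)² - 6002)*(-1/6500) = (49929² - 6002)*(-1/6500) = (2492905041 - 6002)*(-1/6500) = 2492899039*(-1/6500) = -2492899039/6500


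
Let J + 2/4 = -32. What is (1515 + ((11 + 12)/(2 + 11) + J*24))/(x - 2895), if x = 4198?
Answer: 9578/16939 ≈ 0.56544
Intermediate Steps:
J = -65/2 (J = -1/2 - 32 = -65/2 ≈ -32.500)
(1515 + ((11 + 12)/(2 + 11) + J*24))/(x - 2895) = (1515 + ((11 + 12)/(2 + 11) - 65/2*24))/(4198 - 2895) = (1515 + (23/13 - 780))/1303 = (1515 + (23*(1/13) - 780))*(1/1303) = (1515 + (23/13 - 780))*(1/1303) = (1515 - 10117/13)*(1/1303) = (9578/13)*(1/1303) = 9578/16939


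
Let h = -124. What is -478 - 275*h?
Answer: 33622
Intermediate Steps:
-478 - 275*h = -478 - 275*(-124) = -478 + 34100 = 33622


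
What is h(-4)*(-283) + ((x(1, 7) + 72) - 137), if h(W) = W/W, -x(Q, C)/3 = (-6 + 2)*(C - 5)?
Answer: -324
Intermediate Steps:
x(Q, C) = -60 + 12*C (x(Q, C) = -3*(-6 + 2)*(C - 5) = -(-12)*(-5 + C) = -3*(20 - 4*C) = -60 + 12*C)
h(W) = 1
h(-4)*(-283) + ((x(1, 7) + 72) - 137) = 1*(-283) + (((-60 + 12*7) + 72) - 137) = -283 + (((-60 + 84) + 72) - 137) = -283 + ((24 + 72) - 137) = -283 + (96 - 137) = -283 - 41 = -324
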